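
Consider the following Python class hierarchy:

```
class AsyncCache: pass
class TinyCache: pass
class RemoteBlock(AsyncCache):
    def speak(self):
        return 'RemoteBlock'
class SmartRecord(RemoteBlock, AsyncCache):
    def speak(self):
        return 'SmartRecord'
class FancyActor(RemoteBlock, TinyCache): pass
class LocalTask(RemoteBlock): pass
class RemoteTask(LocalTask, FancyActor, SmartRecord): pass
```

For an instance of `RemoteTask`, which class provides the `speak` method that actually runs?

SmartRecord

L[RemoteTask] = RemoteTask + merge(L[LocalTask], L[FancyActor], L[SmartRecord], [LocalTask FancyActor SmartRecord])
  take LocalTask:  [LocalTask RemoteBlock AsyncCache object] + [FancyActor RemoteBlock AsyncCache TinyCache object] + [SmartRecord RemoteBlock AsyncCache object] + [LocalTask FancyActor SmartRecord]
  take FancyActor:  [RemoteBlock AsyncCache object] + [FancyActor RemoteBlock AsyncCache TinyCache object] + [SmartRecord RemoteBlock AsyncCache object] + [FancyActor SmartRecord]
  take SmartRecord:  [RemoteBlock AsyncCache object] + [RemoteBlock AsyncCache TinyCache object] + [SmartRecord RemoteBlock AsyncCache object] + [SmartRecord]
  take RemoteBlock:  [RemoteBlock AsyncCache object] + [RemoteBlock AsyncCache TinyCache object] + [RemoteBlock AsyncCache object]
  take AsyncCache:  [AsyncCache object] + [AsyncCache TinyCache object] + [AsyncCache object]
  take TinyCache:  [object] + [TinyCache object] + [object]
  take object:  [object] + [object] + [object]
MRO: RemoteTask LocalTask FancyActor SmartRecord RemoteBlock AsyncCache TinyCache object
speak is defined in: RemoteBlock, SmartRecord. First along the MRO is SmartRecord.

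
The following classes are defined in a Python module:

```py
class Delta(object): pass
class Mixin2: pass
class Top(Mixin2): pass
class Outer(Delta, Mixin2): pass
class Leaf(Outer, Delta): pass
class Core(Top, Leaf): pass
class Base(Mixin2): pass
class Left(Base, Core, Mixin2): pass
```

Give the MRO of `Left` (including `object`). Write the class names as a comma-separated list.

L[Left] = Left + merge(L[Base], L[Core], L[Mixin2], [Base Core Mixin2])
  take Base:  [Base Mixin2 object] + [Core Top Leaf Outer Delta Mixin2 object] + [Mixin2 object] + [Base Core Mixin2]
  take Core:  [Mixin2 object] + [Core Top Leaf Outer Delta Mixin2 object] + [Mixin2 object] + [Core Mixin2]
  take Top:  [Mixin2 object] + [Top Leaf Outer Delta Mixin2 object] + [Mixin2 object] + [Mixin2]
  take Leaf:  [Mixin2 object] + [Leaf Outer Delta Mixin2 object] + [Mixin2 object] + [Mixin2]
  take Outer:  [Mixin2 object] + [Outer Delta Mixin2 object] + [Mixin2 object] + [Mixin2]
  take Delta:  [Mixin2 object] + [Delta Mixin2 object] + [Mixin2 object] + [Mixin2]
  take Mixin2:  [Mixin2 object] + [Mixin2 object] + [Mixin2 object] + [Mixin2]
  take object:  [object] + [object] + [object]

Left, Base, Core, Top, Leaf, Outer, Delta, Mixin2, object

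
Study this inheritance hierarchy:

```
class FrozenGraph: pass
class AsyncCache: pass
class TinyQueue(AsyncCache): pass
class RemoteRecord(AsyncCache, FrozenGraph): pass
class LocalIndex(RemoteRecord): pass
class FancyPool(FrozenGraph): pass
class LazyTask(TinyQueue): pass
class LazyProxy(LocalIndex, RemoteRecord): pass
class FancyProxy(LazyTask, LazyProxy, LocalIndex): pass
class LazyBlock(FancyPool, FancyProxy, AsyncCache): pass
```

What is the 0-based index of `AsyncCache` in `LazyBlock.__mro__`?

8

L[LazyBlock] = LazyBlock + merge(L[FancyPool], L[FancyProxy], L[AsyncCache], [FancyPool FancyProxy AsyncCache])
  take FancyPool:  [FancyPool FrozenGraph object] + [FancyProxy LazyTask TinyQueue LazyProxy LocalIndex RemoteRecord AsyncCache FrozenGraph object] + [AsyncCache object] + [FancyPool FancyProxy AsyncCache]
  take FancyProxy:  [FrozenGraph object] + [FancyProxy LazyTask TinyQueue LazyProxy LocalIndex RemoteRecord AsyncCache FrozenGraph object] + [AsyncCache object] + [FancyProxy AsyncCache]
  take LazyTask:  [FrozenGraph object] + [LazyTask TinyQueue LazyProxy LocalIndex RemoteRecord AsyncCache FrozenGraph object] + [AsyncCache object] + [AsyncCache]
  take TinyQueue:  [FrozenGraph object] + [TinyQueue LazyProxy LocalIndex RemoteRecord AsyncCache FrozenGraph object] + [AsyncCache object] + [AsyncCache]
  take LazyProxy:  [FrozenGraph object] + [LazyProxy LocalIndex RemoteRecord AsyncCache FrozenGraph object] + [AsyncCache object] + [AsyncCache]
  take LocalIndex:  [FrozenGraph object] + [LocalIndex RemoteRecord AsyncCache FrozenGraph object] + [AsyncCache object] + [AsyncCache]
  take RemoteRecord:  [FrozenGraph object] + [RemoteRecord AsyncCache FrozenGraph object] + [AsyncCache object] + [AsyncCache]
  take AsyncCache:  [FrozenGraph object] + [AsyncCache FrozenGraph object] + [AsyncCache object] + [AsyncCache]
  take FrozenGraph:  [FrozenGraph object] + [FrozenGraph object] + [object]
  take object:  [object] + [object] + [object]
MRO: LazyBlock FancyPool FancyProxy LazyTask TinyQueue LazyProxy LocalIndex RemoteRecord AsyncCache FrozenGraph object
AsyncCache sits at index 8.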